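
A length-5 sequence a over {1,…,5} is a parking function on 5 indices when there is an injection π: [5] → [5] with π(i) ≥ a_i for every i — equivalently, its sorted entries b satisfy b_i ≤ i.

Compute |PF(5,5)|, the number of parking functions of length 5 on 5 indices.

|PF(5,5)| = (6−5)·6^(5−1) = 1 · 1296 = 1296 (Pollak)
Example (2,3,3,1,5) → sorted (1,2,3,3,5): b_i ≤ i ∀i, a PF.

1296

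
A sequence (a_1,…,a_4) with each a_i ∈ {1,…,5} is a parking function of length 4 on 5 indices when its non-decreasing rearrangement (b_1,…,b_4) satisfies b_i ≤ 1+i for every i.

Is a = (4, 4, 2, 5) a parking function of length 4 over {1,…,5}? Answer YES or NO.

NO

Sorted: b = (2, 4, 4, 5).
  b_1=2 ≤ 2
  b_2=4 > 3
  fails at i=2 ⇒ NO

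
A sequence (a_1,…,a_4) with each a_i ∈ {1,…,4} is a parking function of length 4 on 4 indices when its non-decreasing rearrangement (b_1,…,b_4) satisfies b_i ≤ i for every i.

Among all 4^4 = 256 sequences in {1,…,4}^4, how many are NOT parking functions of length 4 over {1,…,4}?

131

Count = (5−4)·5^(4−1) = 1 · 125 = 125 (Konheim–Weiss)
One tuple (4,3,4,4) → sorted (3,4,4,4): b_1=3>1, not a PF.
Total 256; non-PF = 256−125 = 131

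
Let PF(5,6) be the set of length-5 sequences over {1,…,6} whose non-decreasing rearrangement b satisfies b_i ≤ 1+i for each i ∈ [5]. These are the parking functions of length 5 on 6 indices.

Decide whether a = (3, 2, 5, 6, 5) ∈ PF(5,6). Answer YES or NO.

NO

Rearranged: b = (2, 3, 5, 5, 6).
  b_1=2 ≤ 2
  b_2=3 ≤ 3
  b_3=5 > 4
  fails at i=3 ⇒ NO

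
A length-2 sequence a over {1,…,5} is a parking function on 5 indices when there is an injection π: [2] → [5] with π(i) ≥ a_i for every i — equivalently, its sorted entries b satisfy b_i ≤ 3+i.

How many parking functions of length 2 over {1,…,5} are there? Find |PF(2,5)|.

|PF(2,5)| = (6−2)·6^(2−1) = 4 · 6 = 24
Example (4,5) → sorted (4,5): b_i ≤ 3+i ∀i, a PF.

24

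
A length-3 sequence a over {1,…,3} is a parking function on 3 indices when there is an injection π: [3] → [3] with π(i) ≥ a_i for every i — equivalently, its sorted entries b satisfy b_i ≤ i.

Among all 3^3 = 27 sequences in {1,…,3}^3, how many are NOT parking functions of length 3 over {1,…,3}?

11

#PF = (3+1−3)·(3+1)^{3−1} = 1 · 16 = 16 (Konheim–Weiss)
E.g. (3,1,3) → sorted (1,3,3): b_2=3>2, not a PF.
Total 27; non-PF = 27−16 = 11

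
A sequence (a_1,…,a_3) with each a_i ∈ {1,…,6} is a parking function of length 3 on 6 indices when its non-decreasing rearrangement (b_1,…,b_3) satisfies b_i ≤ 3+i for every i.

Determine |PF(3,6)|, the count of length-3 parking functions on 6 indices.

Count = (7−3)·7^(3−1) = 4×49 = 196 [KW]
Example (5,5,1) → sorted (1,5,5): b_i ≤ 3+i ∀i, a PF.

196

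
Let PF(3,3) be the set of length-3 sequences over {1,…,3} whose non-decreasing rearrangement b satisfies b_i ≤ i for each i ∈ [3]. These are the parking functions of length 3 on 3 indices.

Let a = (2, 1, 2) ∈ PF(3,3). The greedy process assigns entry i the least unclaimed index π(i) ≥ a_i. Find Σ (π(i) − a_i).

Σπ = 6 ({1..3} each once); Σa = 2+1+2 = 5; disp = 6−5 = 1.

1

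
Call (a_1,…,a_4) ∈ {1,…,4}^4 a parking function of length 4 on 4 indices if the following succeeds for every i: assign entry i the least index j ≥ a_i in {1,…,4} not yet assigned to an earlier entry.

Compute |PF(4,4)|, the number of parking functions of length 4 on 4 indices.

Count = (5−4)·5^(4−1) = 1 · 125 = 125
Example (1,3,3,1) → sorted (1,1,3,3): b_i ≤ i ∀i, a PF.

125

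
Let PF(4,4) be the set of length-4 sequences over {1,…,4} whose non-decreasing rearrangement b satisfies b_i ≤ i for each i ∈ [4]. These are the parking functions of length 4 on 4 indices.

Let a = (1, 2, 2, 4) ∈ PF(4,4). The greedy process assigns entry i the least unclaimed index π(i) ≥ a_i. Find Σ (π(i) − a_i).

1

Σπ = 10 ({1..4} each once); Σa = 1+2+2+4 = 9; disp = 10−9 = 1.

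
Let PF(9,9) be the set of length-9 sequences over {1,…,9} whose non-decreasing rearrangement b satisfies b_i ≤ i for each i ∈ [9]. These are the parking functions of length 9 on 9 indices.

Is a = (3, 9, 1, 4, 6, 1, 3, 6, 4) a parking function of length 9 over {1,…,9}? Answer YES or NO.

YES

Rearranged: b = (1, 1, 3, 3, 4, 4, 6, 6, 9).
  b_1=1 ≤ 1
  b_2=1 ≤ 2
  b_3=3 ≤ 3
  b_4=3 ≤ 4
  b_5=4 ≤ 5
  b_6=4 ≤ 6
  b_7=6 ≤ 7
  b_8=6 ≤ 8
  b_9=9 ≤ 9
All bounds hold ⇒ YES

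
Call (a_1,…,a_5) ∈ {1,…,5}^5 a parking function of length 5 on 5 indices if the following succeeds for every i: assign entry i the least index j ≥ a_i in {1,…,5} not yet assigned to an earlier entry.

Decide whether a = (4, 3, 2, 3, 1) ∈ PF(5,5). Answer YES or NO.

Order a: b = (1, 2, 3, 3, 4).
  b_1=1 ≤ 1
  b_2=2 ≤ 2
  b_3=3 ≤ 3
  b_4=3 ≤ 4
  b_5=4 ≤ 5
All bounds hold ⇒ YES

YES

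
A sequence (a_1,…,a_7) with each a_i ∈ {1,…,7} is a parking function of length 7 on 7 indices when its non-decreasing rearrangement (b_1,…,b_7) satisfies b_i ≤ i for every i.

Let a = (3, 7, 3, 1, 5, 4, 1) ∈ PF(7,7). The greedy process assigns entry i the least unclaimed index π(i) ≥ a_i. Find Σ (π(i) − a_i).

Σπ = 28 ({1..7} each once); Σa = 3+7+3+1+5+4+1 = 24; disp = 28−24 = 4.

4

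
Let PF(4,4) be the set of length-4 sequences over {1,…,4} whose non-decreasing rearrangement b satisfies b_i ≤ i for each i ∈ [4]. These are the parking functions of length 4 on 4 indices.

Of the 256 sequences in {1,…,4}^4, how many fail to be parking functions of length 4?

131

|PF| = (4+1−4)·(4+1)^{4−1} = 1 · 125 = 125 (Konheim–Weiss)
One tuple (4,3,3,2) → sorted (2,3,3,4): b_1=2>1, not a PF.
So 256 − 125 = 131 fail.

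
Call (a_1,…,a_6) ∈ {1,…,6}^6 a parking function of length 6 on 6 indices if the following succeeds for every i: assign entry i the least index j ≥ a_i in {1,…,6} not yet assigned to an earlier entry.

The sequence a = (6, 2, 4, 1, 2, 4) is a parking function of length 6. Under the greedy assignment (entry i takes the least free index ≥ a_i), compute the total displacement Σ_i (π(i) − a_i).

Σπ(i) = 1+…+6 = 21; Σa = 6+2+4+1+2+4 = 19; disp = 21−19 = 2.

2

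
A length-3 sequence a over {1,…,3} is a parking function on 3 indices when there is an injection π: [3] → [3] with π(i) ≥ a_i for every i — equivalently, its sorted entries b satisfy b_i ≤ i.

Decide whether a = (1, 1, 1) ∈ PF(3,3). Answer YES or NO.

YES

Rearranged: b = (1, 1, 1).
  b_1=1 ≤ 1
  b_2=1 ≤ 2
  b_3=1 ≤ 3
All bounds hold ⇒ YES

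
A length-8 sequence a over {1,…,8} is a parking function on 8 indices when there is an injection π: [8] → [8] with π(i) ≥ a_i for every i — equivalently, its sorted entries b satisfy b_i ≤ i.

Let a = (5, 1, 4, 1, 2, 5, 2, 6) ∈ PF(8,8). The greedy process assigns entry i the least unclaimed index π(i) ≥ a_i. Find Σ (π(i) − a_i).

10

Σπ = 8·9/2 = 36 (π permutes [8]); Σa = 5+1+4+1+2+5+2+6 = 26; disp = 36−26 = 10.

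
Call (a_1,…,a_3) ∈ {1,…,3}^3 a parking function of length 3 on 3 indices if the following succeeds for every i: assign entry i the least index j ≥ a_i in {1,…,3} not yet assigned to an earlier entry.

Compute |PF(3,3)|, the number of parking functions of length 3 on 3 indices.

#PF = (3−3+1)·(3+1)^(3−1) = 1·16 = 16 (Pollak)
Example (2,2,1) → sorted (1,2,2): b_i ≤ i ∀i, a PF.

16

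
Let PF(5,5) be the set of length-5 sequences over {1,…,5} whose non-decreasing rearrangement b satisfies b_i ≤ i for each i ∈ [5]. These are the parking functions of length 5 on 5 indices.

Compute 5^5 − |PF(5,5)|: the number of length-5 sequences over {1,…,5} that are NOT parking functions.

1829

Count = (6−5)·6^(5−1) = 1·1296 = 1296 [KW]
E.g. (1,4,3,5,3) → sorted (1,3,3,4,5): b_2=3>2, not a PF.
So 3125 − 1296 = 1829 fail.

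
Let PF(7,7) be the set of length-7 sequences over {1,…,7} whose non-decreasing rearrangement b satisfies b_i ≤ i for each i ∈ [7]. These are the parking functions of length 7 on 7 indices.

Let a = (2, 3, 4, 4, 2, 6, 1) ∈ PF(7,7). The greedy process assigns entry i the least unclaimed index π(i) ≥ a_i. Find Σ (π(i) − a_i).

Σπ = 28 ({1..7} each once); Σa = 2+3+4+4+2+6+1 = 22; disp = 28−22 = 6.

6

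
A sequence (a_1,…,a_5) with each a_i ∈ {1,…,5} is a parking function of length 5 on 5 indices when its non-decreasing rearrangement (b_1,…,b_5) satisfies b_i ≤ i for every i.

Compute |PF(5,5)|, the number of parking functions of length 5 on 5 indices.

|PF(5,5)| = (5−5+1)·(5+1)^(5−1) = 1 · 1296 = 1296 (Pollak)
Example (2,1,2,5,2) → sorted (1,2,2,2,5): b_i ≤ i ∀i, a PF.

1296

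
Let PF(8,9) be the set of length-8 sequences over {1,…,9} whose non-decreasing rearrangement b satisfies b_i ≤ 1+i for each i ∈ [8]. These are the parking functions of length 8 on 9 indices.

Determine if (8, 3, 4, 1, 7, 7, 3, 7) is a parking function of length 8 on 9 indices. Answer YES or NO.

NO

Order a: b = (1, 3, 3, 4, 7, 7, 7, 8).
  b_1=1 ≤ 2
  b_2=3 ≤ 3
  b_3=3 ≤ 4
  b_4=4 ≤ 5
  b_5=7 > 6
  fails at i=5 ⇒ NO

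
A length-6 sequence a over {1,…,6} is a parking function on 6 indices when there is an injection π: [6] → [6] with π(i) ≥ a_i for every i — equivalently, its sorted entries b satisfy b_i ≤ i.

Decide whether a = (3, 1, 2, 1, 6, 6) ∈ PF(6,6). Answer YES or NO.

Sorted: b = (1, 1, 2, 3, 6, 6).
  b_1=1 ≤ 1
  b_2=1 ≤ 2
  b_3=2 ≤ 3
  b_4=3 ≤ 4
  b_5=6 > 5
  fails at i=5 ⇒ NO

NO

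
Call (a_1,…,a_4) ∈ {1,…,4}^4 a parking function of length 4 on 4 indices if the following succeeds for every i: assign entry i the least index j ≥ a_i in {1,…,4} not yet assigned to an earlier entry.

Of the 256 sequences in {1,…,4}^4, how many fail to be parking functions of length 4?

Count = (5−4)·5^(4−1) = 1·125 = 125
Check (3,3,3,3) → sorted (3,3,3,3): b_1=3>1, not a PF.
So 256 − 125 = 131 fail.

131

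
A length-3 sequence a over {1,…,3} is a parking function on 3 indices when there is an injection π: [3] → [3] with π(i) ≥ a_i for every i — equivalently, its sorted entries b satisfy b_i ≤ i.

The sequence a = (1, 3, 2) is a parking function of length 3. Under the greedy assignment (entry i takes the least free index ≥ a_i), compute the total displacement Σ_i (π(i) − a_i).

0

Σπ = 3·4/2 = 6 (π permutes [3]); Σa = 1+3+2 = 6; disp = 6−6 = 0.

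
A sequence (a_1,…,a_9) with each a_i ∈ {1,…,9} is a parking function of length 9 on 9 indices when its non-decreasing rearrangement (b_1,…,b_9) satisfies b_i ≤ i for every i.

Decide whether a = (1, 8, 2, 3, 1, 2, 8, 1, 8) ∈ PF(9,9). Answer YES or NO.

NO

Order a: b = (1, 1, 1, 2, 2, 3, 8, 8, 8).
  b_1=1 ≤ 1
  b_2=1 ≤ 2
  b_3=1 ≤ 3
  b_4=2 ≤ 4
  b_5=2 ≤ 5
  b_6=3 ≤ 6
  b_7=8 > 7
  fails at i=7 ⇒ NO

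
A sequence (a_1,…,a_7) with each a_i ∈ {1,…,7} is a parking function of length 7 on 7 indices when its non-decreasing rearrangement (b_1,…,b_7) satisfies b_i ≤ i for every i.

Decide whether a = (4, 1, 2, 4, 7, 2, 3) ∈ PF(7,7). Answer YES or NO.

YES

Rearranged: b = (1, 2, 2, 3, 4, 4, 7).
  b_1=1 ≤ 1
  b_2=2 ≤ 2
  b_3=2 ≤ 3
  b_4=3 ≤ 4
  b_5=4 ≤ 5
  b_6=4 ≤ 6
  b_7=7 ≤ 7
All bounds hold ⇒ YES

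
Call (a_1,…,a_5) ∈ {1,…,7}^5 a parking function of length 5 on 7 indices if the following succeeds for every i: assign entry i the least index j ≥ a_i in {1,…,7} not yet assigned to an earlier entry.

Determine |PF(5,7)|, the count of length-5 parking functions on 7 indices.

#PF = (7+1−5)·(7+1)^{5−1} = 3·4096 = 12288 (Konheim–Weiss)
Example (4,1,4,2,3) → sorted (1,2,3,4,4): b_i ≤ 2+i ∀i, a PF.

12288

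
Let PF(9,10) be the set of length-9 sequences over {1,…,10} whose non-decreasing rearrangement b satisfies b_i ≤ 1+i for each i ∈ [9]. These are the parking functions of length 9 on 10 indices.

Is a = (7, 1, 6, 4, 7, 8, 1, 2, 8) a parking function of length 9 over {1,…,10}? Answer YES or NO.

YES

Order a: b = (1, 1, 2, 4, 6, 7, 7, 8, 8).
  b_1=1 ≤ 2
  b_2=1 ≤ 3
  b_3=2 ≤ 4
  b_4=4 ≤ 5
  b_5=6 ≤ 6
  b_6=7 ≤ 7
  b_7=7 ≤ 8
  b_8=8 ≤ 9
  b_9=8 ≤ 10
All bounds hold ⇒ YES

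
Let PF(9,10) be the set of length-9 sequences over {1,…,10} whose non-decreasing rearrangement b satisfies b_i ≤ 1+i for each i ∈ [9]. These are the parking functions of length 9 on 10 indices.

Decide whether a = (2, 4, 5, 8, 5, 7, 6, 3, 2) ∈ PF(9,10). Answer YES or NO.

Order a: b = (2, 2, 3, 4, 5, 5, 6, 7, 8).
  b_1=2 ≤ 2
  b_2=2 ≤ 3
  b_3=3 ≤ 4
  b_4=4 ≤ 5
  b_5=5 ≤ 6
  b_6=5 ≤ 7
  b_7=6 ≤ 8
  b_8=7 ≤ 9
  b_9=8 ≤ 10
All bounds hold ⇒ YES

YES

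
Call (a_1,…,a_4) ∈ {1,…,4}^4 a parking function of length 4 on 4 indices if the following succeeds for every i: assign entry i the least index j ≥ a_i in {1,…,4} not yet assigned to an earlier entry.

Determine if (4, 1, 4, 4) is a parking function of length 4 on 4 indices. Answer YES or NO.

NO

Sorted: b = (1, 4, 4, 4).
  b_1=1 ≤ 1
  b_2=4 > 2
  fails at i=2 ⇒ NO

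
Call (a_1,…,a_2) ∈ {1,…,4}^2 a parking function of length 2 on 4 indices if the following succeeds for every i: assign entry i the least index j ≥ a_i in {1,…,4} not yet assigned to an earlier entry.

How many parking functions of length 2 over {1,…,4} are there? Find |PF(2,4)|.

|PF| = (5−2)·5^(2−1) = 3·5 = 15
Check (2,2) → sorted (2,2): b_i ≤ 2+i ∀i, a PF.

15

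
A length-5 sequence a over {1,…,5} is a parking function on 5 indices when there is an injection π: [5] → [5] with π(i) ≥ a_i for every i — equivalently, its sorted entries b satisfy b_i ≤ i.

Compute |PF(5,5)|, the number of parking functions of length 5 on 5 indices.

|PF(5,5)| = (5+1−5)·(5+1)^{5−1} = 1·1296 = 1296
E.g. (1,4,2,3,1) → sorted (1,1,2,3,4): b_i ≤ i ∀i, a PF.

1296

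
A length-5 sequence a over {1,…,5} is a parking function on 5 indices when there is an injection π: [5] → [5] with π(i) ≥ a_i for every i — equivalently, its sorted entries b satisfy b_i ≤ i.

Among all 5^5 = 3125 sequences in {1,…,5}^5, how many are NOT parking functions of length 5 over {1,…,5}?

#PF = (5−5+1)·(5+1)^(5−1) = 1 · 1296 = 1296 (Konheim–Weiss)
Example (4,5,5,5,5) → sorted (4,5,5,5,5): b_1=4>1, not a PF.
Total 3125; non-PF = 3125−1296 = 1829

1829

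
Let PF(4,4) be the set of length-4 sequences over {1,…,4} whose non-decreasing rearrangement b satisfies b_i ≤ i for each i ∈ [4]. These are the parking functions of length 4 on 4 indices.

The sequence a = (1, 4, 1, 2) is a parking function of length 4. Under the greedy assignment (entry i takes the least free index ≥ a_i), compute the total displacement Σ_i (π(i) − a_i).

2

Σπ = 4·5/2 = 10 (π permutes [4]); Σa = 1+4+1+2 = 8; disp = 10−8 = 2.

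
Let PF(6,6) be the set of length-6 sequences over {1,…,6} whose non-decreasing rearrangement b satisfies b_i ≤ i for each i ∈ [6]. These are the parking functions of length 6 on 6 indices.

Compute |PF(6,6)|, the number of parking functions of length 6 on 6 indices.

16807

Count = (7−6)·7^(6−1) = 1×16807 = 16807 (Konheim–Weiss)
Check (2,1,2,4,3,5) → sorted (1,2,2,3,4,5): b_i ≤ i ∀i, a PF.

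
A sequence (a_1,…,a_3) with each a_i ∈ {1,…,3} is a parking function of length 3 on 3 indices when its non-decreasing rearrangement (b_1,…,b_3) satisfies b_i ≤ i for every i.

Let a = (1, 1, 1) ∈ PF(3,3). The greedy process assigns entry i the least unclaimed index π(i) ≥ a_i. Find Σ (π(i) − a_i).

Σπ(i) = 1+…+3 = 6; Σa = 1+1+1 = 3; disp = 6−3 = 3.

3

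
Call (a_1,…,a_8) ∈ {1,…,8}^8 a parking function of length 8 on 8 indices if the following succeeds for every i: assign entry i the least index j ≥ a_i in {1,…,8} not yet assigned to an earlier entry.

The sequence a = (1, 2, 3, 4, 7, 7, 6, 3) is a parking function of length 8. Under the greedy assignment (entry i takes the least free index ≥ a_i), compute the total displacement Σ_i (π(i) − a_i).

Σπ(i) = 1+…+8 = 36; Σa = 1+2+3+4+7+7+6+3 = 33; disp = 36−33 = 3.

3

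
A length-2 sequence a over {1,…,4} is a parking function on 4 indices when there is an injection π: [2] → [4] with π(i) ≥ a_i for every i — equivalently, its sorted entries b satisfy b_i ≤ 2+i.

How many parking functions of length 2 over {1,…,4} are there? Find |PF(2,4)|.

15

|PF| = 3·5^1 = 3 · 5 = 15 (Pollak)
Check (4,3) → sorted (3,4): b_i ≤ 2+i ∀i, a PF.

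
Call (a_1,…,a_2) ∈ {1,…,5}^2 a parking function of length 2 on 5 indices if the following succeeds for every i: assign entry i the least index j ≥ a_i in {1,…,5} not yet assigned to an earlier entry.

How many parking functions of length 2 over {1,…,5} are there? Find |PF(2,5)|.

|PF| = (5+1−2)·(5+1)^{2−1} = 4×6 = 24
E.g. (3,2) → sorted (2,3): b_i ≤ 3+i ∀i, a PF.

24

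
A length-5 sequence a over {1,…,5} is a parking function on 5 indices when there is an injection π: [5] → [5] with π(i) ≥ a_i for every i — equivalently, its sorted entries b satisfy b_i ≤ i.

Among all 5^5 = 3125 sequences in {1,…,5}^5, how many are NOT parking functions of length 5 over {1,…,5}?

#PF = (5−5+1)·(5+1)^(5−1) = 1·1296 = 1296
Example (5,1,2,5,5) → sorted (1,2,5,5,5): b_3=5>3, not a PF.
5^5 − 1296 = 3125 − 1296 = 1829

1829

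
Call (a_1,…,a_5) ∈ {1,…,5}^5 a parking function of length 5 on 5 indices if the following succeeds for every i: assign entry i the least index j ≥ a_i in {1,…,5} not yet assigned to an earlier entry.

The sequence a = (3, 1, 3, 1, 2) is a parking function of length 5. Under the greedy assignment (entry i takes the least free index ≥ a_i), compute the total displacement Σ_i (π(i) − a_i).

Σπ = 5·6/2 = 15 (π permutes [5]); Σa = 3+1+3+1+2 = 10; disp = 15−10 = 5.

5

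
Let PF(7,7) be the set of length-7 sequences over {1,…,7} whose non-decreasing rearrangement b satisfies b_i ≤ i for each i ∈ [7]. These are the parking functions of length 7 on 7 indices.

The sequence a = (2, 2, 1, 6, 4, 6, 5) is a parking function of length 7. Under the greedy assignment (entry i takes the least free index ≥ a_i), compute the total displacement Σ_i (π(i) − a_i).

2

Σπ = 7·8/2 = 28 (π permutes [7]); Σa = 2+2+1+6+4+6+5 = 26; disp = 28−26 = 2.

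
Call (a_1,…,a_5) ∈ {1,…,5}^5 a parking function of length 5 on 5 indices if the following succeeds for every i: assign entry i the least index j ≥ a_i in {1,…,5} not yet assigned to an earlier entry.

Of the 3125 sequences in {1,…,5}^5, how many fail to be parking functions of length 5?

1829

|PF| = (5+1−5)·(5+1)^{5−1} = 1×1296 = 1296 (Pollak)
Check (4,5,4,5,2) → sorted (2,4,4,5,5): b_1=2>1, not a PF.
So 3125 − 1296 = 1829 fail.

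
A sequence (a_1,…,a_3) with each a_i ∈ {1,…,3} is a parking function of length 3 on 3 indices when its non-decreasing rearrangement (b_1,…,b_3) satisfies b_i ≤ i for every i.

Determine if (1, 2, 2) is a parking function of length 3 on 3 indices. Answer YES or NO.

YES

Order a: b = (1, 2, 2).
  b_1=1 ≤ 1
  b_2=2 ≤ 2
  b_3=2 ≤ 3
All bounds hold ⇒ YES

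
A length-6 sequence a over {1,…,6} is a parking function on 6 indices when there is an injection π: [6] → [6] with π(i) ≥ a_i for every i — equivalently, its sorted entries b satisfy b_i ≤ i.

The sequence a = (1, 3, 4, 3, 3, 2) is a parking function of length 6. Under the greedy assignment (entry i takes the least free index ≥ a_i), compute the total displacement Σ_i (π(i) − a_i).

5

Σπ(i) = 1+…+6 = 21; Σa = 1+3+4+3+3+2 = 16; disp = 21−16 = 5.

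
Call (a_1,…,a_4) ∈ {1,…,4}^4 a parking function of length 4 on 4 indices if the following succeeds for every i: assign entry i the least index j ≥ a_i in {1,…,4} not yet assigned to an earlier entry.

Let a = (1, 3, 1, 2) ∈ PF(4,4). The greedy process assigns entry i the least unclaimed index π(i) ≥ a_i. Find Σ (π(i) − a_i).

3

Σπ = 10 ({1..4} each once); Σa = 1+3+1+2 = 7; disp = 10−7 = 3.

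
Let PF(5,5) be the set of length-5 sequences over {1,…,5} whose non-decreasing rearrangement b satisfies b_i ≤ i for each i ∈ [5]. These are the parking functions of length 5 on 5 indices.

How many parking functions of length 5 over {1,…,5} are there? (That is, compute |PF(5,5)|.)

|PF| = (6−5)·6^(5−1) = 1×1296 = 1296 (Konheim–Weiss)
Check (2,1,1,3,2) → sorted (1,1,2,2,3): b_i ≤ i ∀i, a PF.

1296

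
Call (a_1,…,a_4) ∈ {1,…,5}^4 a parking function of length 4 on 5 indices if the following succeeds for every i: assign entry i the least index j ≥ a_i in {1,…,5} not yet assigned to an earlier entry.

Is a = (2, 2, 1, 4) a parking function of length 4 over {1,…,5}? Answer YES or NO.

YES

Sorted: b = (1, 2, 2, 4).
  b_1=1 ≤ 2
  b_2=2 ≤ 3
  b_3=2 ≤ 4
  b_4=4 ≤ 5
All bounds hold ⇒ YES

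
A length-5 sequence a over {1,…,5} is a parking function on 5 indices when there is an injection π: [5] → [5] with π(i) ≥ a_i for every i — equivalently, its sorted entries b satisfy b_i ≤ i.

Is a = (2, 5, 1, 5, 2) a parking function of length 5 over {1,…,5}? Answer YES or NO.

Rearranged: b = (1, 2, 2, 5, 5).
  b_1=1 ≤ 1
  b_2=2 ≤ 2
  b_3=2 ≤ 3
  b_4=5 > 4
  fails at i=4 ⇒ NO

NO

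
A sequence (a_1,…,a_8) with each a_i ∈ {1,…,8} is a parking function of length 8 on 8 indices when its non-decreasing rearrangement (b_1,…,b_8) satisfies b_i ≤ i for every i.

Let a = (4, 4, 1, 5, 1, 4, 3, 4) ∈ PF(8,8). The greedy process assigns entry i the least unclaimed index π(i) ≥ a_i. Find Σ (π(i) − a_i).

Σπ(i) = 1+…+8 = 36; Σa = 4+4+1+5+1+4+3+4 = 26; disp = 36−26 = 10.

10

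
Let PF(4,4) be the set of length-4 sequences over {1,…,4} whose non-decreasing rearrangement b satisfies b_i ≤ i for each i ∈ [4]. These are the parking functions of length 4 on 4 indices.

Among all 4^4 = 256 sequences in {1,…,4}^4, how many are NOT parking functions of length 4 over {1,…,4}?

131

|PF| = (4−4+1)·(4+1)^(4−1) = 1 · 125 = 125 (Konheim–Weiss)
Check (4,3,2,3) → sorted (2,3,3,4): b_1=2>1, not a PF.
4^4 − 125 = 256 − 125 = 131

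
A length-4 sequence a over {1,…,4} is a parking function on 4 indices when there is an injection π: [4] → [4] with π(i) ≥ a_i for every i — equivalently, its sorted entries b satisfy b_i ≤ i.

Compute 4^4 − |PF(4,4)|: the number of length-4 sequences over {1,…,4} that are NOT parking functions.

#PF = (4−4+1)·(4+1)^(4−1) = 1·125 = 125
Example (3,3,4,4) → sorted (3,3,4,4): b_1=3>1, not a PF.
Total 256; non-PF = 256−125 = 131

131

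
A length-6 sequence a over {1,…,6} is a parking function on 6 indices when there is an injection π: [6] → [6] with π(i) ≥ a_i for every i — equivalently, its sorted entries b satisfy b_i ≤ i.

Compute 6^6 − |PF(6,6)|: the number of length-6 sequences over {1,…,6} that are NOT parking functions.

|PF(6,6)| = (7−6)·7^(6−1) = 1×16807 = 16807 (Pollak)
E.g. (5,3,5,3,3,4) → sorted (3,3,3,4,5,5): b_1=3>1, not a PF.
6^6 − 16807 = 46656 − 16807 = 29849

29849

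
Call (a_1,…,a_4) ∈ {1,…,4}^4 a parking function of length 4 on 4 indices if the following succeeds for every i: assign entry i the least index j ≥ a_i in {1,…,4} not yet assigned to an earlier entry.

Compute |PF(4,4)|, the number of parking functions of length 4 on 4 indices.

125

Count = (4−4+1)·(4+1)^(4−1) = 1 · 125 = 125
Check (3,2,2,1) → sorted (1,2,2,3): b_i ≤ i ∀i, a PF.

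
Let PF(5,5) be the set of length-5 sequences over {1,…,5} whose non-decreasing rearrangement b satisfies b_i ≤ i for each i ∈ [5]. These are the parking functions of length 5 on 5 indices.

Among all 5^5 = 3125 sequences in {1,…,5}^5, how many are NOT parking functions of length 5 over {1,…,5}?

1829

|PF(5,5)| = 1·6^4 = 1 · 1296 = 1296
E.g. (5,4,4,4,4) → sorted (4,4,4,4,5): b_1=4>1, not a PF.
So 3125 − 1296 = 1829 fail.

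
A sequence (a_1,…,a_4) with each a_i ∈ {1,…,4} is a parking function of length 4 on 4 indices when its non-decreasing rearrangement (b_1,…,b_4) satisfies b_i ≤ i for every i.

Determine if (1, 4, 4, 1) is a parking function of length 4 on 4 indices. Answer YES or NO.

Sorted: b = (1, 1, 4, 4).
  b_1=1 ≤ 1
  b_2=1 ≤ 2
  b_3=4 > 3
  fails at i=3 ⇒ NO

NO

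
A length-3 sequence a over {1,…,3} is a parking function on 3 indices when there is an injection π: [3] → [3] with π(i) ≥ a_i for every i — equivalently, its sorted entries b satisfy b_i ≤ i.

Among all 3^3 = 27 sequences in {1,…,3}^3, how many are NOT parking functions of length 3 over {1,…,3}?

|PF(3,3)| = (4−3)·4^(3−1) = 1×16 = 16 [KW]
Check (3,3,3) → sorted (3,3,3): b_1=3>1, not a PF.
3^3 − 16 = 27 − 16 = 11

11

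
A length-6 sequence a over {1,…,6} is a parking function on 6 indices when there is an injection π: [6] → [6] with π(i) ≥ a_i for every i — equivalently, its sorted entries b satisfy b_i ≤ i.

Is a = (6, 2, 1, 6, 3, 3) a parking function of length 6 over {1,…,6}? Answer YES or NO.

Rearranged: b = (1, 2, 3, 3, 6, 6).
  b_1=1 ≤ 1
  b_2=2 ≤ 2
  b_3=3 ≤ 3
  b_4=3 ≤ 4
  b_5=6 > 5
  fails at i=5 ⇒ NO

NO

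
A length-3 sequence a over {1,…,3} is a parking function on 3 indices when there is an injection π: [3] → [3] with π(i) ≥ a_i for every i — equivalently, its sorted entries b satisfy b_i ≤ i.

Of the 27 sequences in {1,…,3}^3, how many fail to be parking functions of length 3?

#PF = (3−3+1)·(3+1)^(3−1) = 1 · 16 = 16 (Pollak)
E.g. (2,3,2) → sorted (2,2,3): b_1=2>1, not a PF.
Total 27; non-PF = 27−16 = 11

11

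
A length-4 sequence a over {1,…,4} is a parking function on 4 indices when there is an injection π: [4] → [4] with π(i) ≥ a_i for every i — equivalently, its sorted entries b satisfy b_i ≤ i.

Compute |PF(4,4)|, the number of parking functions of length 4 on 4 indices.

125

Count = (4+1−4)·(4+1)^{4−1} = 1·125 = 125 (Pollak)
Check (2,2,3,1) → sorted (1,2,2,3): b_i ≤ i ∀i, a PF.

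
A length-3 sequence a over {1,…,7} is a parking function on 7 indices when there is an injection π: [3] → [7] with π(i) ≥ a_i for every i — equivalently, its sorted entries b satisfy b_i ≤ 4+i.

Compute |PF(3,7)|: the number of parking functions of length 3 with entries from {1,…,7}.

320

|PF(3,7)| = (7−3+1)·(7+1)^(3−1) = 5×64 = 320 [KW]
One tuple (4,6,2) → sorted (2,4,6): b_i ≤ 4+i ∀i, a PF.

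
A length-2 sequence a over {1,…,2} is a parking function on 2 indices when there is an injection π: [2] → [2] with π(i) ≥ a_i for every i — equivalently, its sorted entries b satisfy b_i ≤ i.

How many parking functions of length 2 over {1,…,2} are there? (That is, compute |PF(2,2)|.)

|PF(2,2)| = (2−2+1)·(2+1)^(2−1) = 1·3 = 3 [KW]
One tuple (1,1) → sorted (1,1): b_i ≤ i ∀i, a PF.

3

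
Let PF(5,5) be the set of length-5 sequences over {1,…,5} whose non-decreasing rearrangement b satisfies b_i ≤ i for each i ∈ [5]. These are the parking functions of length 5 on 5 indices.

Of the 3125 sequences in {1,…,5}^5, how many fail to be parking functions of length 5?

1829

Count = (5−5+1)·(5+1)^(5−1) = 1·1296 = 1296 [KW]
Check (4,4,5,3,4) → sorted (3,4,4,4,5): b_1=3>1, not a PF.
5^5 − 1296 = 3125 − 1296 = 1829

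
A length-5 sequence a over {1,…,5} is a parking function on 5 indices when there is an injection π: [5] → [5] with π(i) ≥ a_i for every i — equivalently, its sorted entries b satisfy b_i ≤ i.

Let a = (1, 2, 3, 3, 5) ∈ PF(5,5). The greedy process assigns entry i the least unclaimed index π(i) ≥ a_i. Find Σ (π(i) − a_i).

1

Σπ(i) = 1+…+5 = 15; Σa = 1+2+3+3+5 = 14; disp = 15−14 = 1.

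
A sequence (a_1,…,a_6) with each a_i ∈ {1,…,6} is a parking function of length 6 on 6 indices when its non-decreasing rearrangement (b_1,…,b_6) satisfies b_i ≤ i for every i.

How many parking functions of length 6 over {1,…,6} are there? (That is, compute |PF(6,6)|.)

16807

|PF| = 1·7^5 = 1×16807 = 16807
Example (1,1,3,3,4,6) → sorted (1,1,3,3,4,6): b_i ≤ i ∀i, a PF.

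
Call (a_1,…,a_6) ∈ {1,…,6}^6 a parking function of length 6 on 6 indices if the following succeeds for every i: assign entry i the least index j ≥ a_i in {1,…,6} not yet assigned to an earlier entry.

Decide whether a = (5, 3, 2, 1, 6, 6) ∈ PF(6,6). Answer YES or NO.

Rearranged: b = (1, 2, 3, 5, 6, 6).
  b_1=1 ≤ 1
  b_2=2 ≤ 2
  b_3=3 ≤ 3
  b_4=5 > 4
  fails at i=4 ⇒ NO

NO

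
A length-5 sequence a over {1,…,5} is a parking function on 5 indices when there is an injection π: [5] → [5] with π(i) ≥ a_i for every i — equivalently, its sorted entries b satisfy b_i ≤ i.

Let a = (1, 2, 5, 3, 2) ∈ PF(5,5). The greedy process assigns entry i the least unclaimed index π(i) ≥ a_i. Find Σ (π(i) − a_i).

2

Σπ = 5·6/2 = 15 (π permutes [5]); Σa = 1+2+5+3+2 = 13; disp = 15−13 = 2.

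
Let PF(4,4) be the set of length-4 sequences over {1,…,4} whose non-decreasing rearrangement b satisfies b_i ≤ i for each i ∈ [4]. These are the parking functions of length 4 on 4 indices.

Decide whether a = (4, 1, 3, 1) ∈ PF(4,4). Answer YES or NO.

Rearranged: b = (1, 1, 3, 4).
  b_1=1 ≤ 1
  b_2=1 ≤ 2
  b_3=3 ≤ 3
  b_4=4 ≤ 4
All bounds hold ⇒ YES

YES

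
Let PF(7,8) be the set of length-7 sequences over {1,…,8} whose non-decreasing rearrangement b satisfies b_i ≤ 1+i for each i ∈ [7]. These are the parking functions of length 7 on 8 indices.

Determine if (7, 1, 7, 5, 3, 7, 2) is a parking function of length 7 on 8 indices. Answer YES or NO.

Rearranged: b = (1, 2, 3, 5, 7, 7, 7).
  b_1=1 ≤ 2
  b_2=2 ≤ 3
  b_3=3 ≤ 4
  b_4=5 ≤ 5
  b_5=7 > 6
  fails at i=5 ⇒ NO

NO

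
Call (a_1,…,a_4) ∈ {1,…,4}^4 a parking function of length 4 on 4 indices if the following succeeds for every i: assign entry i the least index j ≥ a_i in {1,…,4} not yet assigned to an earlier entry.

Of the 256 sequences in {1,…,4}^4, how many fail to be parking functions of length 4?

Count = (5−4)·5^(4−1) = 1·125 = 125 (Konheim–Weiss)
One tuple (2,4,2,3) → sorted (2,2,3,4): b_1=2>1, not a PF.
Total 256; non-PF = 256−125 = 131

131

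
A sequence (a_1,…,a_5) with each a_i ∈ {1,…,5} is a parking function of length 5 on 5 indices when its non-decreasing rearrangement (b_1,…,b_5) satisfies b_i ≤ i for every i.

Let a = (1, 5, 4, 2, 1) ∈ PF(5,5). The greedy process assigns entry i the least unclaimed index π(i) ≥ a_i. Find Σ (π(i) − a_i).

2

Σπ = 5·6/2 = 15 (π permutes [5]); Σa = 1+5+4+2+1 = 13; disp = 15−13 = 2.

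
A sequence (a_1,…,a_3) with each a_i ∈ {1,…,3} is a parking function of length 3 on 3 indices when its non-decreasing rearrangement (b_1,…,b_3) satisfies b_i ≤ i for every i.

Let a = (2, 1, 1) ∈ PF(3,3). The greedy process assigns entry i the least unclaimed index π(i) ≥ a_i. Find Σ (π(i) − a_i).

Σπ = 3·4/2 = 6 (π permutes [3]); Σa = 2+1+1 = 4; disp = 6−4 = 2.

2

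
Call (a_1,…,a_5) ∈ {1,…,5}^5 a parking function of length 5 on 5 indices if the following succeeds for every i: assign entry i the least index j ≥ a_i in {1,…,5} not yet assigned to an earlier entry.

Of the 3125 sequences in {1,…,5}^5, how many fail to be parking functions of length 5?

1829

#PF = (5+1−5)·(5+1)^{5−1} = 1·1296 = 1296 [KW]
Check (2,5,4,1,5) → sorted (1,2,4,5,5): b_3=4>3, not a PF.
5^5 − 1296 = 3125 − 1296 = 1829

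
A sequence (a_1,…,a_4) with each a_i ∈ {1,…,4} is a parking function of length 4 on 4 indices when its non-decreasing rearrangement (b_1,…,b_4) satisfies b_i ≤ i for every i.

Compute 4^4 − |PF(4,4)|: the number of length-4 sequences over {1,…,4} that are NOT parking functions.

131

|PF| = (5−4)·5^(4−1) = 1·125 = 125
Check (3,3,3,4) → sorted (3,3,3,4): b_1=3>1, not a PF.
Total 256; non-PF = 256−125 = 131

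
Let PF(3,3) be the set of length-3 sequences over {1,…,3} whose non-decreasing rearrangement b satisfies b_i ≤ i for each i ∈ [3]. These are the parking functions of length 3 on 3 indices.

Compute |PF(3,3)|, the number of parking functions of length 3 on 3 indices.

16

Count = (4−3)·4^(3−1) = 1·16 = 16 (Konheim–Weiss)
One tuple (1,2,3) → sorted (1,2,3): b_i ≤ i ∀i, a PF.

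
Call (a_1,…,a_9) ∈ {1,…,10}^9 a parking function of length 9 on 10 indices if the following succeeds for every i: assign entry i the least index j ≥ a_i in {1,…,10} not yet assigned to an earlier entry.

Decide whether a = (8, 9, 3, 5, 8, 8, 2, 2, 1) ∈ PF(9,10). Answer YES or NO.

Order a: b = (1, 2, 2, 3, 5, 8, 8, 8, 9).
  b_1=1 ≤ 2
  b_2=2 ≤ 3
  b_3=2 ≤ 4
  b_4=3 ≤ 5
  b_5=5 ≤ 6
  b_6=8 > 7
  fails at i=6 ⇒ NO

NO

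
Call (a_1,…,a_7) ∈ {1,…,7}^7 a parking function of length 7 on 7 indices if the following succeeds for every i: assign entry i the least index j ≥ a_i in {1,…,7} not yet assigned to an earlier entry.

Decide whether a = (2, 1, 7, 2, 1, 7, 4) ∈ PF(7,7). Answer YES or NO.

NO

Rearranged: b = (1, 1, 2, 2, 4, 7, 7).
  b_1=1 ≤ 1
  b_2=1 ≤ 2
  b_3=2 ≤ 3
  b_4=2 ≤ 4
  b_5=4 ≤ 5
  b_6=7 > 6
  fails at i=6 ⇒ NO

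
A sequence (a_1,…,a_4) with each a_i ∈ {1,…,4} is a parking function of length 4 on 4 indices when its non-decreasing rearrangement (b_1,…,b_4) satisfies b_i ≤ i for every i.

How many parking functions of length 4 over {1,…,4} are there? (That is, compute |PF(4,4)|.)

#PF = (4−4+1)·(4+1)^(4−1) = 1 · 125 = 125 [KW]
Example (3,4,2,1) → sorted (1,2,3,4): b_i ≤ i ∀i, a PF.

125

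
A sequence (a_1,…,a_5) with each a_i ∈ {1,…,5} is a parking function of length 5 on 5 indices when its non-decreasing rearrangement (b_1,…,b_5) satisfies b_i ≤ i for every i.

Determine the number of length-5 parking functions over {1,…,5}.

|PF(5,5)| = (5−5+1)·(5+1)^(5−1) = 1 · 1296 = 1296 [KW]
Example (1,2,1,2,4) → sorted (1,1,2,2,4): b_i ≤ i ∀i, a PF.

1296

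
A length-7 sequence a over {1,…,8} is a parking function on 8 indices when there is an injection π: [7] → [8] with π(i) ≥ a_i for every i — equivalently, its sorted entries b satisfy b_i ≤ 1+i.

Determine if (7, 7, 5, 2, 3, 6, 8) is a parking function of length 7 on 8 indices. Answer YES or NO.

Sorted: b = (2, 3, 5, 6, 7, 7, 8).
  b_1=2 ≤ 2
  b_2=3 ≤ 3
  b_3=5 > 4
  fails at i=3 ⇒ NO

NO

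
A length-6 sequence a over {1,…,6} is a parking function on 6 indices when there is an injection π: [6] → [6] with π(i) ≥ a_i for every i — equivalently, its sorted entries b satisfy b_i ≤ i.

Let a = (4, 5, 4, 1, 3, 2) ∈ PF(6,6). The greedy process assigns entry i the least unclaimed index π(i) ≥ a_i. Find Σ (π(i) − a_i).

Σπ = 6·7/2 = 21 (π permutes [6]); Σa = 4+5+4+1+3+2 = 19; disp = 21−19 = 2.

2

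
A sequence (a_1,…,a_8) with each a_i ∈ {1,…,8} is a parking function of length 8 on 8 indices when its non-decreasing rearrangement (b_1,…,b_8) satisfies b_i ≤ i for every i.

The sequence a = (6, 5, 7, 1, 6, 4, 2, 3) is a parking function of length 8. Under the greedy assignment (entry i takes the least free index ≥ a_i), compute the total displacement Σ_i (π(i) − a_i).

Σπ = 8·9/2 = 36 (π permutes [8]); Σa = 6+5+7+1+6+4+2+3 = 34; disp = 36−34 = 2.

2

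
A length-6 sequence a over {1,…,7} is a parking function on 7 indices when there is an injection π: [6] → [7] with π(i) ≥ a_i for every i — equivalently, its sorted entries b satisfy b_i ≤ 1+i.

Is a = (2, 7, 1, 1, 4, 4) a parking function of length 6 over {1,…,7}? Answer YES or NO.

YES

Rearranged: b = (1, 1, 2, 4, 4, 7).
  b_1=1 ≤ 2
  b_2=1 ≤ 3
  b_3=2 ≤ 4
  b_4=4 ≤ 5
  b_5=4 ≤ 6
  b_6=7 ≤ 7
All bounds hold ⇒ YES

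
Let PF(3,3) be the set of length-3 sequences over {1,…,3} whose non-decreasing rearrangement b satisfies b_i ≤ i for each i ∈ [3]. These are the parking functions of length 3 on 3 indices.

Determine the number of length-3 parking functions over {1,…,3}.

16

|PF(3,3)| = 1·4^2 = 1 · 16 = 16
Check (2,1,1) → sorted (1,1,2): b_i ≤ i ∀i, a PF.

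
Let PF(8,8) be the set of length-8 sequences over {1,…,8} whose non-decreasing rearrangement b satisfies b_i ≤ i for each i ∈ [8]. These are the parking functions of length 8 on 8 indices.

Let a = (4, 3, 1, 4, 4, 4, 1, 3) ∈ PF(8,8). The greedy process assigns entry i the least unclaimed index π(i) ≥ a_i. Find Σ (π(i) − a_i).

Σπ = 8·9/2 = 36 (π permutes [8]); Σa = 4+3+1+4+4+4+1+3 = 24; disp = 36−24 = 12.

12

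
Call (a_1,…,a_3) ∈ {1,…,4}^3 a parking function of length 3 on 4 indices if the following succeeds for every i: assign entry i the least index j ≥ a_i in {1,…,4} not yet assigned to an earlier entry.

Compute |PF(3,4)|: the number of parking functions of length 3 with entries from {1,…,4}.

|PF| = (4+1−3)·(4+1)^{3−1} = 2 · 25 = 50 [KW]
One tuple (3,4,1) → sorted (1,3,4): b_i ≤ 1+i ∀i, a PF.

50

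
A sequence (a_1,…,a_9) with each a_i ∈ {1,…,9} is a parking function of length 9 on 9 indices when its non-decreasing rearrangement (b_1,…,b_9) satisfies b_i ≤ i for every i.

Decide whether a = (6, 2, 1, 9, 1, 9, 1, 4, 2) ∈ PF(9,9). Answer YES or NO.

Rearranged: b = (1, 1, 1, 2, 2, 4, 6, 9, 9).
  b_1=1 ≤ 1
  b_2=1 ≤ 2
  b_3=1 ≤ 3
  b_4=2 ≤ 4
  b_5=2 ≤ 5
  b_6=4 ≤ 6
  b_7=6 ≤ 7
  b_8=9 > 8
  fails at i=8 ⇒ NO

NO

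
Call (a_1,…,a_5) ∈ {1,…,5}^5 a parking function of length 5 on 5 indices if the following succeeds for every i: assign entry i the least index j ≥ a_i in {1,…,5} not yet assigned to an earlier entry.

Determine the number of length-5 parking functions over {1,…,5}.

1296

Count = 1·6^4 = 1·1296 = 1296 (Konheim–Weiss)
One tuple (1,2,1,2,2) → sorted (1,1,2,2,2): b_i ≤ i ∀i, a PF.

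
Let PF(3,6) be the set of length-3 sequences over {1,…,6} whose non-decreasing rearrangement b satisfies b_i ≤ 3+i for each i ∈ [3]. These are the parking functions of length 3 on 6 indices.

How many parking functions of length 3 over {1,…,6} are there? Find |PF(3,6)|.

196

Count = (6+1−3)·(6+1)^{3−1} = 4 · 49 = 196
Check (1,6,5) → sorted (1,5,6): b_i ≤ 3+i ∀i, a PF.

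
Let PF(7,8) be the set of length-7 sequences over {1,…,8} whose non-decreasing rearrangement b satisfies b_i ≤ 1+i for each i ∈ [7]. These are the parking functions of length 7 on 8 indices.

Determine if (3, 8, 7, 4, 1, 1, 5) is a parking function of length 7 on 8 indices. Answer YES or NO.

Order a: b = (1, 1, 3, 4, 5, 7, 8).
  b_1=1 ≤ 2
  b_2=1 ≤ 3
  b_3=3 ≤ 4
  b_4=4 ≤ 5
  b_5=5 ≤ 6
  b_6=7 ≤ 7
  b_7=8 ≤ 8
All bounds hold ⇒ YES

YES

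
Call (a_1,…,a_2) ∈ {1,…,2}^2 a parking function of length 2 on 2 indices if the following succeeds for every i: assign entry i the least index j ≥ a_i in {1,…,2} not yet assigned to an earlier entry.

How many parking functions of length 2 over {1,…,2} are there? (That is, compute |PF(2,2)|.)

3

|PF(2,2)| = (2+1−2)·(2+1)^{2−1} = 1 · 3 = 3 [KW]
One tuple (1,1) → sorted (1,1): b_i ≤ i ∀i, a PF.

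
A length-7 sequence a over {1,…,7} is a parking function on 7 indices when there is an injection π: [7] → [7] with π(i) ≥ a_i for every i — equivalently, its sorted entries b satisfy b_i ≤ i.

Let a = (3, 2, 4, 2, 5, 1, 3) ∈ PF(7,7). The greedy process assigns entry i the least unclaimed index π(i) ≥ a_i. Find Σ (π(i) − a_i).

8

Σπ = 28 ({1..7} each once); Σa = 3+2+4+2+5+1+3 = 20; disp = 28−20 = 8.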